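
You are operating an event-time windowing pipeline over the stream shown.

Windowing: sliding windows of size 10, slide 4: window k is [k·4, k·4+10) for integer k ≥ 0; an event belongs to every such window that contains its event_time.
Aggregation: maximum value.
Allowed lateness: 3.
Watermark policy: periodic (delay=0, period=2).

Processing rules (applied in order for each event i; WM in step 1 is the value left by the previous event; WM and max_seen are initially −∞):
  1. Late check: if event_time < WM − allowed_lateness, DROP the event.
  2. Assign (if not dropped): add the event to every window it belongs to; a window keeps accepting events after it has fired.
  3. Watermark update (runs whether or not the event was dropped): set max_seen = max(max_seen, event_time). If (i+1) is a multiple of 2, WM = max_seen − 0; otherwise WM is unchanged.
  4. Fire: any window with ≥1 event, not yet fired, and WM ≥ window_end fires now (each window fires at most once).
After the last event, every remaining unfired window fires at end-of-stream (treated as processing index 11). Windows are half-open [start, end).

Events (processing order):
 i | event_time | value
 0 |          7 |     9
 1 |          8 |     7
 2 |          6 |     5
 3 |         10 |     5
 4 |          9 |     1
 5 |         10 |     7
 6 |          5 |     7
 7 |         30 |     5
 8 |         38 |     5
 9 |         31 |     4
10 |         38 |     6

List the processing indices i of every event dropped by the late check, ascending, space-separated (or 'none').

6

i=0 t=7 v=9: → [4,14),[0,10); WM=−∞
i=1 t=8 v=7: → [8,18),[4,14),[0,10); WM=8
i=2 t=6 v=5: → [4,14),[0,10); WM=8
i=3 t=10 v=5: → [8,18),[4,14); WM=10; [0,10) fires=9
i=4 t=9 v=1: → [8,18),[4,14),[0,10); WM=10
i=5 t=10 v=7: → [8,18),[4,14); WM=10
i=6 t=5 v=7: DROP (t<10-3); WM=10
i=7 t=30 v=5: → [28,38),[24,34); WM=30; [4,14) fires=9 [8,18) fires=7
i=8 t=38 v=5: → [36,46),[32,42); WM=30
i=9 t=31 v=4: → [28,38),[24,34); WM=38; [24,34) fires=5 [28,38) fires=5
i=10 t=38 v=6: → [36,46),[32,42); WM=38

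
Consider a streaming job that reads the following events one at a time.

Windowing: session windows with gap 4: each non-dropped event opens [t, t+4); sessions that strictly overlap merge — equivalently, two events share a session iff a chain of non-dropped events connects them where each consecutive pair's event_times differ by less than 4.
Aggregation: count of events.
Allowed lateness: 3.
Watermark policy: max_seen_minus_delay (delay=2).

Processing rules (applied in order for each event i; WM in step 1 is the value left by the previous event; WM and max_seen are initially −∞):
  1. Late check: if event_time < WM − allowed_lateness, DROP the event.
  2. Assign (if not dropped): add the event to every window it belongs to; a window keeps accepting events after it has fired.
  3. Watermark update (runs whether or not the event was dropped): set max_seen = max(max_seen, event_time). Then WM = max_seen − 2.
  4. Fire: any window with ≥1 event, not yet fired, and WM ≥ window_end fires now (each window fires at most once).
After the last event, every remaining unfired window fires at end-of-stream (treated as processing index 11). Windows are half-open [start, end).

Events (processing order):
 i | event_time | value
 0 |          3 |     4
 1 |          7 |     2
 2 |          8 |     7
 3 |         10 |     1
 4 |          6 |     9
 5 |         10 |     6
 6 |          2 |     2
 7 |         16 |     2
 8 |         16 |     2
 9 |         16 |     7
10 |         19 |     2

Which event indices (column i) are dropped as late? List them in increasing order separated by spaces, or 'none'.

i=0 t=3 v=4: → [3,7); WM=1
i=1 t=7 v=2: → [7,11); WM=5
i=2 t=8 v=7: → [7,12); WM=6
i=3 t=10 v=1: → [7,14); WM=8
i=4 t=6 v=9: → [3,14); WM=8
i=5 t=10 v=6: → [3,14); WM=8
i=6 t=2 v=2: DROP (t<8-3); WM=8
i=7 t=16 v=2: → [16,20); WM=14
i=8 t=16 v=2: → [16,20); WM=14
i=9 t=16 v=7: → [16,20); WM=14
i=10 t=19 v=2: → [16,23); WM=17

6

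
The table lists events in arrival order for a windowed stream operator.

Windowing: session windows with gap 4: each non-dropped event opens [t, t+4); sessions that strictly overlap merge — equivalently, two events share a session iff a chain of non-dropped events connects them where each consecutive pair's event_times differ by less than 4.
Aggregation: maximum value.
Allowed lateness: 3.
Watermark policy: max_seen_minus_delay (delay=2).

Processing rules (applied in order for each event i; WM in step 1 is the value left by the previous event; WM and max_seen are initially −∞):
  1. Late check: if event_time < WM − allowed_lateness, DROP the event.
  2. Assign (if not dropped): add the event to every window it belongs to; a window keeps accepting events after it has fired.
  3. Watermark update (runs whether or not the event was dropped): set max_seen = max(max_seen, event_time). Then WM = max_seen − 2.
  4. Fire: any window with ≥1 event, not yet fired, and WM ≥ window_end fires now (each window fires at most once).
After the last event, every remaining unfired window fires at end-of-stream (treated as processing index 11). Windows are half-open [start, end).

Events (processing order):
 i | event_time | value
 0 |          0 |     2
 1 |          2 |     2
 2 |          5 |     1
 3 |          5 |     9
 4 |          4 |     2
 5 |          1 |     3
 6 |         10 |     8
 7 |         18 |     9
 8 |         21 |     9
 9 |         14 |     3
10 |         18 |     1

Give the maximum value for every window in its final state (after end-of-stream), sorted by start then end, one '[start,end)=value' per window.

[0,9)=9 [10,14)=8 [18,25)=9

i=0 t=0 v=2: → [0,4); WM=-2
i=1 t=2 v=2: → [0,6); WM=0
i=2 t=5 v=1: → [0,9); WM=3
i=3 t=5 v=9: → [0,9); WM=3
i=4 t=4 v=2: → [0,9); WM=3
i=5 t=1 v=3: → [0,9); WM=3
i=6 t=10 v=8: → [10,14); WM=8
i=7 t=18 v=9: → [18,22); WM=16
i=8 t=21 v=9: → [18,25); WM=19
i=9 t=14 v=3: DROP (t<19-3); WM=19
i=10 t=18 v=1: → [18,25); WM=19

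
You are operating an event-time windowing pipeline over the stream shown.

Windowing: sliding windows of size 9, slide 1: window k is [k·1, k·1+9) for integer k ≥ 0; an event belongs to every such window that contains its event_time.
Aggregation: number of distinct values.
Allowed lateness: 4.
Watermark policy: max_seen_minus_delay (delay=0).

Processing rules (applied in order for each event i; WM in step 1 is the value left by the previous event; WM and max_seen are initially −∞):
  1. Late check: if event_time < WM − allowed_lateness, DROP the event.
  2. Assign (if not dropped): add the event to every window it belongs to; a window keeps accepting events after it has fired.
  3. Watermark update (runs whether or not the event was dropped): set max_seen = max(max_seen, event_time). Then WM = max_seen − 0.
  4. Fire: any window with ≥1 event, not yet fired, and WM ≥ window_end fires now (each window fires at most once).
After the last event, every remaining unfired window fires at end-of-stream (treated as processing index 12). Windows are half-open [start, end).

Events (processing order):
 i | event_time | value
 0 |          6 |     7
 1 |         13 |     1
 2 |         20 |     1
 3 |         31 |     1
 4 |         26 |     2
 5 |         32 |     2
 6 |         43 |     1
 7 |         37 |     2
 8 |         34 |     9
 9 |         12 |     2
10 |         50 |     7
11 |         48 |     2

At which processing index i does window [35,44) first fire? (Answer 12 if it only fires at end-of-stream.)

10

i=0 t=6 v=7: → [6,15),[5,14),[4,13),[3,12),[2,11),[1,10),[0,9); WM=6
i=1 t=13 v=1: → [13,22),[12,21),[11,20),[10,19),[9,18),[8,17),[7,16),[6,15),[5,14); WM=13; [0,9) fires=1 [1,10) fires=1 [2,11) fires=1 [3,12) fires=1 [4,13) fires=1
i=2 t=20 v=1: → [20,29),[19,28),[18,27),[17,26),[16,25),[15,24),[14,23),[13,22),[12,21); WM=20; [5,14) fires=2 [6,15) fires=2 [7,16) fires=1 [8,17) fires=1 [9,18) fires=1 [10,19) fires=1 [11,20) fires=1
i=3 t=31 v=1: → [31,40),[30,39),[29,38),[28,37),[27,36),[26,35),[25,34),[24,33),[23,32); WM=31; [12,21) fires=1 [13,22) fires=1 [14,23) fires=1 [15,24) fires=1 [16,25) fires=1 [17,26) fires=1 [18,27) fires=1 [19,28) fires=1 [20,29) fires=1
i=4 t=26 v=2: DROP (t<31-4); WM=31
i=5 t=32 v=2: → [32,41),[31,40),[30,39),[29,38),[28,37),[27,36),[26,35),[25,34),[24,33); WM=32; [23,32) fires=1
i=6 t=43 v=1: → [43,52),[42,51),[41,50),[40,49),[39,48),[38,47),[37,46),[36,45),[35,44); WM=43; [24,33) fires=2 [25,34) fires=2 [26,35) fires=2 [27,36) fires=2 [28,37) fires=2 [29,38) fires=2 [30,39) fires=2 [31,40) fires=2 [32,41) fires=1
i=7 t=37 v=2: DROP (t<43-4); WM=43
i=8 t=34 v=9: DROP (t<43-4); WM=43
i=9 t=12 v=2: DROP (t<43-4); WM=43
i=10 t=50 v=7: → [50,59),[49,58),[48,57),[47,56),[46,55),[45,54),[44,53),[43,52),[42,51); WM=50; [35,44) fires=1 [36,45) fires=1 [37,46) fires=1 [38,47) fires=1 [39,48) fires=1 [40,49) fires=1 [41,50) fires=1
i=11 t=48 v=2: → [48,57),[47,56),[46,55),[45,54),[44,53),[43,52),[42,51),[41,50),[40,49); WM=50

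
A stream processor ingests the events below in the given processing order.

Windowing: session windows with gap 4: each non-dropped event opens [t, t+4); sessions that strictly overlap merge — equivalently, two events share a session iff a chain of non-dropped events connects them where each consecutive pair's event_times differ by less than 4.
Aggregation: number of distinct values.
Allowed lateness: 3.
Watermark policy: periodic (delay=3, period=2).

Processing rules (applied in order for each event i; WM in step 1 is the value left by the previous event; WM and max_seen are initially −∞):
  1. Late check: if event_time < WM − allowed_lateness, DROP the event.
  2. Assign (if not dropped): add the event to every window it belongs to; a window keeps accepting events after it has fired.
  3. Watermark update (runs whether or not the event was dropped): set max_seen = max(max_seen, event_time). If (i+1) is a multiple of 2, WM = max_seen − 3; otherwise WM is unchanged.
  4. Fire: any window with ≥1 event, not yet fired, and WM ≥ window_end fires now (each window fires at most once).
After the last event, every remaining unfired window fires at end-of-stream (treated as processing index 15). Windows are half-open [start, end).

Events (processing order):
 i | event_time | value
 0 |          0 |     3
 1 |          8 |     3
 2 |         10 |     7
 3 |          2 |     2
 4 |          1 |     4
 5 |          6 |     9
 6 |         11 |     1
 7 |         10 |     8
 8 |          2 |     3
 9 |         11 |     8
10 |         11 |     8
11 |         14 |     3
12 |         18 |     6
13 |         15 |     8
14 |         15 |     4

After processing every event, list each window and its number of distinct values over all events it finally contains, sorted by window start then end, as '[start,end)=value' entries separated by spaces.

i=0 t=0 v=3: → [0,4); WM=−∞
i=1 t=8 v=3: → [8,12); WM=5
i=2 t=10 v=7: → [8,14); WM=5
i=3 t=2 v=2: → [0,6); WM=7
i=4 t=1 v=4: DROP (t<7-3); WM=7
i=5 t=6 v=9: → [6,14); WM=7
i=6 t=11 v=1: → [6,15); WM=7
i=7 t=10 v=8: → [6,15); WM=8
i=8 t=2 v=3: DROP (t<8-3); WM=8
i=9 t=11 v=8: → [6,15); WM=8
i=10 t=11 v=8: → [6,15); WM=8
i=11 t=14 v=3: → [6,18); WM=11
i=12 t=18 v=6: → [18,22); WM=11
i=13 t=15 v=8: → [6,22); WM=15
i=14 t=15 v=4: → [6,22); WM=15

[0,6)=2 [6,22)=7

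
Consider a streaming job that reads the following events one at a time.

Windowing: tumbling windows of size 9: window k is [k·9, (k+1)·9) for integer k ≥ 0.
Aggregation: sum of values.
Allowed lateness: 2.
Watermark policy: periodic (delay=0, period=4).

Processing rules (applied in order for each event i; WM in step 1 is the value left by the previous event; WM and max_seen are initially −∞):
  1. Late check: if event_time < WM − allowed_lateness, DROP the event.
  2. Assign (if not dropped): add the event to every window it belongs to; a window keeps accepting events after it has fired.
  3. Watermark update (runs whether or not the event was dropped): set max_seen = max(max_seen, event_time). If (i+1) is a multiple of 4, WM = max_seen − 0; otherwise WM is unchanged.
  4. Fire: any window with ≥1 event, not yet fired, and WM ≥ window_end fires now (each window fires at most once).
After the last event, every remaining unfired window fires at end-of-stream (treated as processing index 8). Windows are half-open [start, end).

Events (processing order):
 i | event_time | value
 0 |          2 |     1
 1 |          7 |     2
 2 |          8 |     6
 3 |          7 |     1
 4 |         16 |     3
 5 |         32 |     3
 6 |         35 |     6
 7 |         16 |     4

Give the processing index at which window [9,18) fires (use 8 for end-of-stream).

7

i=0 t=2 v=1: → [0,9); WM=−∞
i=1 t=7 v=2: → [0,9); WM=−∞
i=2 t=8 v=6: → [0,9); WM=−∞
i=3 t=7 v=1: → [0,9); WM=8
i=4 t=16 v=3: → [9,18); WM=8
i=5 t=32 v=3: → [27,36); WM=8
i=6 t=35 v=6: → [27,36); WM=8
i=7 t=16 v=4: → [9,18); WM=35; [0,9) fires=10 [9,18) fires=7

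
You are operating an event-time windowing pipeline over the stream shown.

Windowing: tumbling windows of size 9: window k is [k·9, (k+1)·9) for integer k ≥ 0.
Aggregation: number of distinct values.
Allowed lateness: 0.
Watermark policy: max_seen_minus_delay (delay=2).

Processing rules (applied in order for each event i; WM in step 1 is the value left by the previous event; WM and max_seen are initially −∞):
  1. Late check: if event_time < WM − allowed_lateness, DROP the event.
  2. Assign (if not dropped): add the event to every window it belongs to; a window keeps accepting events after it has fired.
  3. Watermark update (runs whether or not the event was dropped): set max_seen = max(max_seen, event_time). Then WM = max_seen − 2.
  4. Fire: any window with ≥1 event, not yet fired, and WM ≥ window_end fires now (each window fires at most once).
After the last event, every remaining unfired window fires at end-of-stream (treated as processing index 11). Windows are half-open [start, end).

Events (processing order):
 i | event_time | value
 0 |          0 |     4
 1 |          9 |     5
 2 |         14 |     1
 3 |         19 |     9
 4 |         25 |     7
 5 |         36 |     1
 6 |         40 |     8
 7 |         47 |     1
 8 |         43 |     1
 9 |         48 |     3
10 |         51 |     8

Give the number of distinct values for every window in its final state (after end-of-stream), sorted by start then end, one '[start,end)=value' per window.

[0,9)=1 [9,18)=2 [18,27)=2 [36,45)=2 [45,54)=3

i=0 t=0 v=4: → [0,9); WM=-2
i=1 t=9 v=5: → [9,18); WM=7
i=2 t=14 v=1: → [9,18); WM=12; [0,9) fires=1
i=3 t=19 v=9: → [18,27); WM=17
i=4 t=25 v=7: → [18,27); WM=23; [9,18) fires=2
i=5 t=36 v=1: → [36,45); WM=34; [18,27) fires=2
i=6 t=40 v=8: → [36,45); WM=38
i=7 t=47 v=1: → [45,54); WM=45; [36,45) fires=2
i=8 t=43 v=1: DROP (t<45-0); WM=45
i=9 t=48 v=3: → [45,54); WM=46
i=10 t=51 v=8: → [45,54); WM=49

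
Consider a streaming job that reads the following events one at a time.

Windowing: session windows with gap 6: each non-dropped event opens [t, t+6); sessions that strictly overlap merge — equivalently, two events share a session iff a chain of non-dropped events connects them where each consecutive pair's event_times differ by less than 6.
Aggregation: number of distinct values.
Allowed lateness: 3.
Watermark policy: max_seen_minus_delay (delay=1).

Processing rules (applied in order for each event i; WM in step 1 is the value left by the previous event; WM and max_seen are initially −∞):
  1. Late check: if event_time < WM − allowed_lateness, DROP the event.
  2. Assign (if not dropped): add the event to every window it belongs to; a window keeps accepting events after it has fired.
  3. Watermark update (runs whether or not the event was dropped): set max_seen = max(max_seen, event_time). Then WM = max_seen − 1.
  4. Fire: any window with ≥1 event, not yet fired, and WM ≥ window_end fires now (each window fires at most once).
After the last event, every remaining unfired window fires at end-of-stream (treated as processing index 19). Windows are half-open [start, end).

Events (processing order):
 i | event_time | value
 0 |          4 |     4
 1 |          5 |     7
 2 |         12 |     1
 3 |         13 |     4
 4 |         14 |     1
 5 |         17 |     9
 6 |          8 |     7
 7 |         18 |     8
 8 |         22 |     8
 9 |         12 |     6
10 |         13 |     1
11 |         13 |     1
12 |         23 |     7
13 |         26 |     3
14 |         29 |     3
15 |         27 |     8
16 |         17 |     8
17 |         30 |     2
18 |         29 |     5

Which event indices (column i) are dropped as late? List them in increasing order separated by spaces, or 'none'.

6 9 10 11 16

i=0 t=4 v=4: → [4,10); WM=3
i=1 t=5 v=7: → [4,11); WM=4
i=2 t=12 v=1: → [12,18); WM=11
i=3 t=13 v=4: → [12,19); WM=12
i=4 t=14 v=1: → [12,20); WM=13
i=5 t=17 v=9: → [12,23); WM=16
i=6 t=8 v=7: DROP (t<16-3); WM=16
i=7 t=18 v=8: → [12,24); WM=17
i=8 t=22 v=8: → [12,28); WM=21
i=9 t=12 v=6: DROP (t<21-3); WM=21
i=10 t=13 v=1: DROP (t<21-3); WM=21
i=11 t=13 v=1: DROP (t<21-3); WM=21
i=12 t=23 v=7: → [12,29); WM=22
i=13 t=26 v=3: → [12,32); WM=25
i=14 t=29 v=3: → [12,35); WM=28
i=15 t=27 v=8: → [12,35); WM=28
i=16 t=17 v=8: DROP (t<28-3); WM=28
i=17 t=30 v=2: → [12,36); WM=29
i=18 t=29 v=5: → [12,36); WM=29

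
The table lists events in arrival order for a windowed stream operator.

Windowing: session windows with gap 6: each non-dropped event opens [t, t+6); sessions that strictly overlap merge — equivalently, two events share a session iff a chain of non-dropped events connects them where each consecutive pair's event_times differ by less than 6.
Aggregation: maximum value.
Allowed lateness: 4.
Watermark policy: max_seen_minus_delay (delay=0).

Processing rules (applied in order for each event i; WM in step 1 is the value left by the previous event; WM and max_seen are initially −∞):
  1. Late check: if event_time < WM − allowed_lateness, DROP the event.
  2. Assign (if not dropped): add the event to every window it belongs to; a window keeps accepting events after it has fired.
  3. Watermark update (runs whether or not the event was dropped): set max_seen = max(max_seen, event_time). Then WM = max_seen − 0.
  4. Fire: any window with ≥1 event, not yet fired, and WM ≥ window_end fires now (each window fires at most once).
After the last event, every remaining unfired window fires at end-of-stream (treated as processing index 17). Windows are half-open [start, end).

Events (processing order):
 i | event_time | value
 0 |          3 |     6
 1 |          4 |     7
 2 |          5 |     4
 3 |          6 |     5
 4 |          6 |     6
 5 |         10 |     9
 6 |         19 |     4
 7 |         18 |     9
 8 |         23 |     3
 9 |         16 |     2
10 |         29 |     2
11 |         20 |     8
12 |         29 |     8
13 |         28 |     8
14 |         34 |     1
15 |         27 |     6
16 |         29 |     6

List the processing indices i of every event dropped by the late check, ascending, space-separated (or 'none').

i=0 t=3 v=6: → [3,9); WM=3
i=1 t=4 v=7: → [3,10); WM=4
i=2 t=5 v=4: → [3,11); WM=5
i=3 t=6 v=5: → [3,12); WM=6
i=4 t=6 v=6: → [3,12); WM=6
i=5 t=10 v=9: → [3,16); WM=10
i=6 t=19 v=4: → [19,25); WM=19
i=7 t=18 v=9: → [18,25); WM=19
i=8 t=23 v=3: → [18,29); WM=23
i=9 t=16 v=2: DROP (t<23-4); WM=23
i=10 t=29 v=2: → [29,35); WM=29
i=11 t=20 v=8: DROP (t<29-4); WM=29
i=12 t=29 v=8: → [29,35); WM=29
i=13 t=28 v=8: → [18,35); WM=29
i=14 t=34 v=1: → [18,40); WM=34
i=15 t=27 v=6: DROP (t<34-4); WM=34
i=16 t=29 v=6: DROP (t<34-4); WM=34

9 11 15 16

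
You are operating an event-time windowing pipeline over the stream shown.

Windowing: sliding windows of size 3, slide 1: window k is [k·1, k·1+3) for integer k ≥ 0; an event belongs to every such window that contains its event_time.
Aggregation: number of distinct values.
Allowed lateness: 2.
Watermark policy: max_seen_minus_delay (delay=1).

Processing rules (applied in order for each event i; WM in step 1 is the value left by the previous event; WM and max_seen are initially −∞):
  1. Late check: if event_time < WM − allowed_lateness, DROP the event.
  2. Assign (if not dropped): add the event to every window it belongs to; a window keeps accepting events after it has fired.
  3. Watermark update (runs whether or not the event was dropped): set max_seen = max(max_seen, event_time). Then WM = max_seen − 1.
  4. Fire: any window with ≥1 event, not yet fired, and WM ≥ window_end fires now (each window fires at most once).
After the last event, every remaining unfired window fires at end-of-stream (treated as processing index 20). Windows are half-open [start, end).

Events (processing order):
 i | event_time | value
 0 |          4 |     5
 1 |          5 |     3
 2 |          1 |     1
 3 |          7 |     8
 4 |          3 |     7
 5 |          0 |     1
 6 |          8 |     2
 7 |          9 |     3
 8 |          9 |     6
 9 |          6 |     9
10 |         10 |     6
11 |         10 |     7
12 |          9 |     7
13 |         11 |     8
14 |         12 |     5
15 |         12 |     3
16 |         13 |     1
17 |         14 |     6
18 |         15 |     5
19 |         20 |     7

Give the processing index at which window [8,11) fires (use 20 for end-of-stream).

14

i=0 t=4 v=5: → [4,7),[3,6),[2,5); WM=3
i=1 t=5 v=3: → [5,8),[4,7),[3,6); WM=4
i=2 t=1 v=1: DROP (t<4-2); WM=4
i=3 t=7 v=8: → [7,10),[6,9),[5,8); WM=6; [2,5) fires=1 [3,6) fires=2
i=4 t=3 v=7: DROP (t<6-2); WM=6
i=5 t=0 v=1: DROP (t<6-2); WM=6
i=6 t=8 v=2: → [8,11),[7,10),[6,9); WM=7; [4,7) fires=2
i=7 t=9 v=3: → [9,12),[8,11),[7,10); WM=8; [5,8) fires=2
i=8 t=9 v=6: → [9,12),[8,11),[7,10); WM=8
i=9 t=6 v=9: → [6,9),[5,8),[4,7); WM=8
i=10 t=10 v=6: → [10,13),[9,12),[8,11); WM=9; [6,9) fires=3
i=11 t=10 v=7: → [10,13),[9,12),[8,11); WM=9
i=12 t=9 v=7: → [9,12),[8,11),[7,10); WM=9
i=13 t=11 v=8: → [11,14),[10,13),[9,12); WM=10; [7,10) fires=5
i=14 t=12 v=5: → [12,15),[11,14),[10,13); WM=11; [8,11) fires=4
i=15 t=12 v=3: → [12,15),[11,14),[10,13); WM=11
i=16 t=13 v=1: → [13,16),[12,15),[11,14); WM=12; [9,12) fires=4
i=17 t=14 v=6: → [14,17),[13,16),[12,15); WM=13; [10,13) fires=5
i=18 t=15 v=5: → [15,18),[14,17),[13,16); WM=14; [11,14) fires=4
i=19 t=20 v=7: → [20,23),[19,22),[18,21); WM=19; [12,15) fires=4 [13,16) fires=3 [14,17) fires=2 [15,18) fires=1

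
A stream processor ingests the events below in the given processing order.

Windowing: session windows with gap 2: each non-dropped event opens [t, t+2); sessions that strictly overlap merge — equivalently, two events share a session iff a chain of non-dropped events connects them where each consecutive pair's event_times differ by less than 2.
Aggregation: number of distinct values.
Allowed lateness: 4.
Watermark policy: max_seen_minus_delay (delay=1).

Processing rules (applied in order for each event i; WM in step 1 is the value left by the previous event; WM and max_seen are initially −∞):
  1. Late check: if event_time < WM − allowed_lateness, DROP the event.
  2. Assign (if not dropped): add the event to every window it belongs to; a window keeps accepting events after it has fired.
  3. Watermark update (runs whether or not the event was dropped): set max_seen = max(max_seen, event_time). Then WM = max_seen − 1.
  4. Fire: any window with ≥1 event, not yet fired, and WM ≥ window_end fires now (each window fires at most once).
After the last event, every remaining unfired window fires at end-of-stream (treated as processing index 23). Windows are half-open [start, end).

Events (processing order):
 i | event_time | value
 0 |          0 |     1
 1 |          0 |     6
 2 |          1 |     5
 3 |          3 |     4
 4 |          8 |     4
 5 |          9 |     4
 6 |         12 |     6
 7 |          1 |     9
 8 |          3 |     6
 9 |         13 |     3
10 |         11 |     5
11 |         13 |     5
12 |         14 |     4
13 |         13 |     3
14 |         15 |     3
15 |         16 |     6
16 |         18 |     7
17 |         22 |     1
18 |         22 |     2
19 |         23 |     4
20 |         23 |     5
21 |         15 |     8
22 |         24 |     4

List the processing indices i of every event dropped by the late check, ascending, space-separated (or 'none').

7 8 21

i=0 t=0 v=1: → [0,2); WM=-1
i=1 t=0 v=6: → [0,2); WM=-1
i=2 t=1 v=5: → [0,3); WM=0
i=3 t=3 v=4: → [3,5); WM=2
i=4 t=8 v=4: → [8,10); WM=7
i=5 t=9 v=4: → [8,11); WM=8
i=6 t=12 v=6: → [12,14); WM=11
i=7 t=1 v=9: DROP (t<11-4); WM=11
i=8 t=3 v=6: DROP (t<11-4); WM=11
i=9 t=13 v=3: → [12,15); WM=12
i=10 t=11 v=5: → [11,15); WM=12
i=11 t=13 v=5: → [11,15); WM=12
i=12 t=14 v=4: → [11,16); WM=13
i=13 t=13 v=3: → [11,16); WM=13
i=14 t=15 v=3: → [11,17); WM=14
i=15 t=16 v=6: → [11,18); WM=15
i=16 t=18 v=7: → [18,20); WM=17
i=17 t=22 v=1: → [22,24); WM=21
i=18 t=22 v=2: → [22,24); WM=21
i=19 t=23 v=4: → [22,25); WM=22
i=20 t=23 v=5: → [22,25); WM=22
i=21 t=15 v=8: DROP (t<22-4); WM=22
i=22 t=24 v=4: → [22,26); WM=23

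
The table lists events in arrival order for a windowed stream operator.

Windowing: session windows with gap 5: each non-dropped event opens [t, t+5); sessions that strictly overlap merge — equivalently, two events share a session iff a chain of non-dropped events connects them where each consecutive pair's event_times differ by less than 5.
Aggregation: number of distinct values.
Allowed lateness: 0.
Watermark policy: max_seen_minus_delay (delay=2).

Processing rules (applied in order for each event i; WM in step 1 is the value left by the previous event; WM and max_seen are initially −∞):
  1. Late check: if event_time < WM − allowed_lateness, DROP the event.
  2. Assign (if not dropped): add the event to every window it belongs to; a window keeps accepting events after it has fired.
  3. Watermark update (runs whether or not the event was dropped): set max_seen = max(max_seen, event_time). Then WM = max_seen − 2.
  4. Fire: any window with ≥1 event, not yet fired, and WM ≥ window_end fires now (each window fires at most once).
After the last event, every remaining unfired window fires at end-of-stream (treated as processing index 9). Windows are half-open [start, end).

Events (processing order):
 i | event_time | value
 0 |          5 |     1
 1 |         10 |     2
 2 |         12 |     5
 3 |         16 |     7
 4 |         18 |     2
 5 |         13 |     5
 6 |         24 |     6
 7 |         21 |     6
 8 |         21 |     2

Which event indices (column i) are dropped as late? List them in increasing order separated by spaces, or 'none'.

i=0 t=5 v=1: → [5,10); WM=3
i=1 t=10 v=2: → [10,15); WM=8
i=2 t=12 v=5: → [10,17); WM=10
i=3 t=16 v=7: → [10,21); WM=14
i=4 t=18 v=2: → [10,23); WM=16
i=5 t=13 v=5: DROP (t<16-0); WM=16
i=6 t=24 v=6: → [24,29); WM=22
i=7 t=21 v=6: DROP (t<22-0); WM=22
i=8 t=21 v=2: DROP (t<22-0); WM=22

5 7 8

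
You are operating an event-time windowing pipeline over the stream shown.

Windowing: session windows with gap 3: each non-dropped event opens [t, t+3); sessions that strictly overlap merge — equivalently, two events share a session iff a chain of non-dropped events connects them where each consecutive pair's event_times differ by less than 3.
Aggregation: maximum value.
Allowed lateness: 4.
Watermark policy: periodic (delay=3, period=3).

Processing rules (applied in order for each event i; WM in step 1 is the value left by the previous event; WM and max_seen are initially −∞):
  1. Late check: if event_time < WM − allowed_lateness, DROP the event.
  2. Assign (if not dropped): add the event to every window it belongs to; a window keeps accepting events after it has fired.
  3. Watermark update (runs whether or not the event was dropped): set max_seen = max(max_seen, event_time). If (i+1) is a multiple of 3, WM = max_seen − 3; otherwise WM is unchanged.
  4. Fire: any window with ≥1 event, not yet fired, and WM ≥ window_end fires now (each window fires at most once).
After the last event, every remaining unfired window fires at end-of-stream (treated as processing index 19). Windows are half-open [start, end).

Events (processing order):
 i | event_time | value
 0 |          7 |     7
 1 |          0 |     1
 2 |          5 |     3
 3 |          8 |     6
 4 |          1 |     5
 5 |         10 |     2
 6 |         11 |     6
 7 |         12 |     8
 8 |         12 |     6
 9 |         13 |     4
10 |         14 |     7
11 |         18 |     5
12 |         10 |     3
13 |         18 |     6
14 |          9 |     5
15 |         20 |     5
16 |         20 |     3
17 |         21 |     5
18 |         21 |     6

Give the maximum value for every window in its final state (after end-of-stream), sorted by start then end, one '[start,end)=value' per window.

i=0 t=7 v=7: → [7,10); WM=−∞
i=1 t=0 v=1: → [0,3); WM=−∞
i=2 t=5 v=3: → [5,10); WM=4
i=3 t=8 v=6: → [5,11); WM=4
i=4 t=1 v=5: → [0,4); WM=4
i=5 t=10 v=2: → [5,13); WM=7
i=6 t=11 v=6: → [5,14); WM=7
i=7 t=12 v=8: → [5,15); WM=7
i=8 t=12 v=6: → [5,15); WM=9
i=9 t=13 v=4: → [5,16); WM=9
i=10 t=14 v=7: → [5,17); WM=9
i=11 t=18 v=5: → [18,21); WM=15
i=12 t=10 v=3: DROP (t<15-4); WM=15
i=13 t=18 v=6: → [18,21); WM=15
i=14 t=9 v=5: DROP (t<15-4); WM=15
i=15 t=20 v=5: → [18,23); WM=15
i=16 t=20 v=3: → [18,23); WM=15
i=17 t=21 v=5: → [18,24); WM=18
i=18 t=21 v=6: → [18,24); WM=18

[0,4)=5 [5,17)=8 [18,24)=6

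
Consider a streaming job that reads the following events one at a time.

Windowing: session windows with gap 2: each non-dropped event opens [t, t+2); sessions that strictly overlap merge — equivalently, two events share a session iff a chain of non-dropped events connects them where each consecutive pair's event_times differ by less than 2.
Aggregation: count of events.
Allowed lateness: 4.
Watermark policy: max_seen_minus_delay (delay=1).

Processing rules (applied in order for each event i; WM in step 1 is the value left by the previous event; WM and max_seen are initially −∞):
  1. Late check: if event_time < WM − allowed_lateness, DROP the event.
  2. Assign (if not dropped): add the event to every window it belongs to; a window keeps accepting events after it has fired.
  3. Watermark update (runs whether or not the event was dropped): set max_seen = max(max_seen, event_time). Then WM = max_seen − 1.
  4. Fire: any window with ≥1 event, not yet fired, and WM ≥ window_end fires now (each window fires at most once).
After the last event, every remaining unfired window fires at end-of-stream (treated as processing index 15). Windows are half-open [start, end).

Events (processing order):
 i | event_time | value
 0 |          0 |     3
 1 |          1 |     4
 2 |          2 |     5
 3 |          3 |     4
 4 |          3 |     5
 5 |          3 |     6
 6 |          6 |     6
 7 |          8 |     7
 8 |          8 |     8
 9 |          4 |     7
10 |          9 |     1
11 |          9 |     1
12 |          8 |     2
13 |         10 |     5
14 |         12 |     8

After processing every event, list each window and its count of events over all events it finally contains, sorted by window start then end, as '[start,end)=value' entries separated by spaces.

i=0 t=0 v=3: → [0,2); WM=-1
i=1 t=1 v=4: → [0,3); WM=0
i=2 t=2 v=5: → [0,4); WM=1
i=3 t=3 v=4: → [0,5); WM=2
i=4 t=3 v=5: → [0,5); WM=2
i=5 t=3 v=6: → [0,5); WM=2
i=6 t=6 v=6: → [6,8); WM=5
i=7 t=8 v=7: → [8,10); WM=7
i=8 t=8 v=8: → [8,10); WM=7
i=9 t=4 v=7: → [0,6); WM=7
i=10 t=9 v=1: → [8,11); WM=8
i=11 t=9 v=1: → [8,11); WM=8
i=12 t=8 v=2: → [8,11); WM=8
i=13 t=10 v=5: → [8,12); WM=9
i=14 t=12 v=8: → [12,14); WM=11

[0,6)=7 [6,8)=1 [8,12)=6 [12,14)=1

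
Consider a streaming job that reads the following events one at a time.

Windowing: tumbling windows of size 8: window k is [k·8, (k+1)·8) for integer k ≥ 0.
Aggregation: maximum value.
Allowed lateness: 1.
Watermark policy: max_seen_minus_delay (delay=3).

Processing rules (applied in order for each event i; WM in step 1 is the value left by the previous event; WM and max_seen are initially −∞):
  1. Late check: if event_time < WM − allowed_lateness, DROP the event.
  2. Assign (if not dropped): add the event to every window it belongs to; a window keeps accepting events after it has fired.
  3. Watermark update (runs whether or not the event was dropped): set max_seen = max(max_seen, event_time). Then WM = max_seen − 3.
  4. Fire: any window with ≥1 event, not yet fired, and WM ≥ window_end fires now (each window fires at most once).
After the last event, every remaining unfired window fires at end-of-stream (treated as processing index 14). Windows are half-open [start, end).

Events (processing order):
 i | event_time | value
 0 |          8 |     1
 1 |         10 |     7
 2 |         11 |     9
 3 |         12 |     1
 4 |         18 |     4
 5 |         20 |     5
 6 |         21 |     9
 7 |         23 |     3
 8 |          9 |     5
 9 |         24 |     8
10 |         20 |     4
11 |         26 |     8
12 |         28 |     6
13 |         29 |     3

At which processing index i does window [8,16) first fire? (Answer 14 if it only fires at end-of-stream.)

5

i=0 t=8 v=1: → [8,16); WM=5
i=1 t=10 v=7: → [8,16); WM=7
i=2 t=11 v=9: → [8,16); WM=8
i=3 t=12 v=1: → [8,16); WM=9
i=4 t=18 v=4: → [16,24); WM=15
i=5 t=20 v=5: → [16,24); WM=17; [8,16) fires=9
i=6 t=21 v=9: → [16,24); WM=18
i=7 t=23 v=3: → [16,24); WM=20
i=8 t=9 v=5: DROP (t<20-1); WM=20
i=9 t=24 v=8: → [24,32); WM=21
i=10 t=20 v=4: → [16,24); WM=21
i=11 t=26 v=8: → [24,32); WM=23
i=12 t=28 v=6: → [24,32); WM=25; [16,24) fires=9
i=13 t=29 v=3: → [24,32); WM=26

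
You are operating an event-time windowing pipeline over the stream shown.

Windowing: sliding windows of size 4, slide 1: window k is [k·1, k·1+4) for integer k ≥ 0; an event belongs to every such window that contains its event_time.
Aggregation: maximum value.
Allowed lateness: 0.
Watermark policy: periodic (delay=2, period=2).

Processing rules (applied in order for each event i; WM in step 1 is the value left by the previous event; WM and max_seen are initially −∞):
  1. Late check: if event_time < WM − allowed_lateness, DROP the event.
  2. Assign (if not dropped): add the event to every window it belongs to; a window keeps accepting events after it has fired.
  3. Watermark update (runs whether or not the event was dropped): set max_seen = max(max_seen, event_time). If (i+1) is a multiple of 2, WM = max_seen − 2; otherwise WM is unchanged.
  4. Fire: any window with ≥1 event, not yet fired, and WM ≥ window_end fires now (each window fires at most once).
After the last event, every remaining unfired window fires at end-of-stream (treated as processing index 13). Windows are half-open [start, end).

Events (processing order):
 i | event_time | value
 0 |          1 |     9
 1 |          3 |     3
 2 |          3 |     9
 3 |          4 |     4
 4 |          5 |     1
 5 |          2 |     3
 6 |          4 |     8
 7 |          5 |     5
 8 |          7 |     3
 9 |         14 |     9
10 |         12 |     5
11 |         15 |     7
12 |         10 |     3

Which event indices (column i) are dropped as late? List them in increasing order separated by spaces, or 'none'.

i=0 t=1 v=9: → [1,5),[0,4); WM=−∞
i=1 t=3 v=3: → [3,7),[2,6),[1,5),[0,4); WM=1
i=2 t=3 v=9: → [3,7),[2,6),[1,5),[0,4); WM=1
i=3 t=4 v=4: → [4,8),[3,7),[2,6),[1,5); WM=2
i=4 t=5 v=1: → [5,9),[4,8),[3,7),[2,6); WM=2
i=5 t=2 v=3: → [2,6),[1,5),[0,4); WM=3
i=6 t=4 v=8: → [4,8),[3,7),[2,6),[1,5); WM=3
i=7 t=5 v=5: → [5,9),[4,8),[3,7),[2,6); WM=3
i=8 t=7 v=3: → [7,11),[6,10),[5,9),[4,8); WM=3
i=9 t=14 v=9: → [14,18),[13,17),[12,16),[11,15); WM=12; [0,4) fires=9 [1,5) fires=9 [2,6) fires=9 [3,7) fires=9 [4,8) fires=8 [5,9) fires=5 [6,10) fires=3 [7,11) fires=3
i=10 t=12 v=5: → [12,16),[11,15),[10,14),[9,13); WM=12
i=11 t=15 v=7: → [15,19),[14,18),[13,17),[12,16); WM=13; [9,13) fires=5
i=12 t=10 v=3: DROP (t<13-0); WM=13

12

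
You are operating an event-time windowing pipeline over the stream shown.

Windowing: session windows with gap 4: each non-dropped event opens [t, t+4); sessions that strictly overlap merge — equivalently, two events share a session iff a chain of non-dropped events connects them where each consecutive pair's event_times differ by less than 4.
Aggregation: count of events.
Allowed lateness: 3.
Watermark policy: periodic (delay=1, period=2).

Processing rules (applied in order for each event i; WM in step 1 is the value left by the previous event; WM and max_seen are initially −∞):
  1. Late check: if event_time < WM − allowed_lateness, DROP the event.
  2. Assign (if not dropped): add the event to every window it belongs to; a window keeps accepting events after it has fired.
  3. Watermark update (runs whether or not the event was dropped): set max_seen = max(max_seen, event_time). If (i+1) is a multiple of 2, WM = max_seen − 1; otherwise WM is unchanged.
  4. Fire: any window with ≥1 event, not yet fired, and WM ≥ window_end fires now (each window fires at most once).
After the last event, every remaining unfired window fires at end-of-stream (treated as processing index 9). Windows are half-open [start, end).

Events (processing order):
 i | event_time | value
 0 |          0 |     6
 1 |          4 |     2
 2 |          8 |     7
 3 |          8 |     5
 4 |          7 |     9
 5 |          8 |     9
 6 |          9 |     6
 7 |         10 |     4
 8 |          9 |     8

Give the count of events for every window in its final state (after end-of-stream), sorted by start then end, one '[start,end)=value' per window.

[0,4)=1 [4,14)=8

i=0 t=0 v=6: → [0,4); WM=−∞
i=1 t=4 v=2: → [4,8); WM=3
i=2 t=8 v=7: → [8,12); WM=3
i=3 t=8 v=5: → [8,12); WM=7
i=4 t=7 v=9: → [4,12); WM=7
i=5 t=8 v=9: → [4,12); WM=7
i=6 t=9 v=6: → [4,13); WM=7
i=7 t=10 v=4: → [4,14); WM=9
i=8 t=9 v=8: → [4,14); WM=9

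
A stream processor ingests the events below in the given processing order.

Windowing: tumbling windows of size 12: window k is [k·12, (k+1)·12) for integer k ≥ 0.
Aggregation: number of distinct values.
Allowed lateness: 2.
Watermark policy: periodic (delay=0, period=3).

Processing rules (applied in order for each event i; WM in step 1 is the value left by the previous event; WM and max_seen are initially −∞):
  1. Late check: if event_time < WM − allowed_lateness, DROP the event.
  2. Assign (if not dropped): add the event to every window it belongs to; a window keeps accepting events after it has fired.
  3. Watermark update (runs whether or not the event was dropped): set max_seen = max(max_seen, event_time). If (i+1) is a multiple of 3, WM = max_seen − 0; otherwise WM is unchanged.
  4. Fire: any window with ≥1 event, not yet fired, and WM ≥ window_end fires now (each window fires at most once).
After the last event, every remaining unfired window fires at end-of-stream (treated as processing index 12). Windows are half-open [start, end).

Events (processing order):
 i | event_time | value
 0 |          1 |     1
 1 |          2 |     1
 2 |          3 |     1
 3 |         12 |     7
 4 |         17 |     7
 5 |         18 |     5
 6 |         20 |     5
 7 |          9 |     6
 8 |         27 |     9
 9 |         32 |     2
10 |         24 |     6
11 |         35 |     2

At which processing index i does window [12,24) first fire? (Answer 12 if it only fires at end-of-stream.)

8

i=0 t=1 v=1: → [0,12); WM=−∞
i=1 t=2 v=1: → [0,12); WM=−∞
i=2 t=3 v=1: → [0,12); WM=3
i=3 t=12 v=7: → [12,24); WM=3
i=4 t=17 v=7: → [12,24); WM=3
i=5 t=18 v=5: → [12,24); WM=18; [0,12) fires=1
i=6 t=20 v=5: → [12,24); WM=18
i=7 t=9 v=6: DROP (t<18-2); WM=18
i=8 t=27 v=9: → [24,36); WM=27; [12,24) fires=2
i=9 t=32 v=2: → [24,36); WM=27
i=10 t=24 v=6: DROP (t<27-2); WM=27
i=11 t=35 v=2: → [24,36); WM=35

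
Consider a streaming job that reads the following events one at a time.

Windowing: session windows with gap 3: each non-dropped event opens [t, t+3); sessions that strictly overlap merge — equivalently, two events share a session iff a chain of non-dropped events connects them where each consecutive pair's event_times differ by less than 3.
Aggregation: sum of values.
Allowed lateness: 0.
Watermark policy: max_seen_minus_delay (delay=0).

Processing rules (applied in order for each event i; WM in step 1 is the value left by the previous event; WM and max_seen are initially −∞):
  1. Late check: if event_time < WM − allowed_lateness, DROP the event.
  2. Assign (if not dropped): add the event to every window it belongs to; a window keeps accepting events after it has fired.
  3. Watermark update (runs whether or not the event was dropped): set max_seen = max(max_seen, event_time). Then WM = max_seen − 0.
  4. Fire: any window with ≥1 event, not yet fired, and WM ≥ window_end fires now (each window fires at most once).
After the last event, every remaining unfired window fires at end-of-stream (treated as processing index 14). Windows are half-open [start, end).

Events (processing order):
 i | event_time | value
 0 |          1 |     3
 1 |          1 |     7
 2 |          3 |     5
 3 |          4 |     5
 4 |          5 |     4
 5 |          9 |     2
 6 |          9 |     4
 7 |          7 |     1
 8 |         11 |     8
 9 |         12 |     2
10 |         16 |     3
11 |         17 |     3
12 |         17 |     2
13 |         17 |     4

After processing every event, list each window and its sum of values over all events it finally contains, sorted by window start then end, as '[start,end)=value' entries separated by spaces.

[1,8)=24 [9,15)=16 [16,20)=12

i=0 t=1 v=3: → [1,4); WM=1
i=1 t=1 v=7: → [1,4); WM=1
i=2 t=3 v=5: → [1,6); WM=3
i=3 t=4 v=5: → [1,7); WM=4
i=4 t=5 v=4: → [1,8); WM=5
i=5 t=9 v=2: → [9,12); WM=9
i=6 t=9 v=4: → [9,12); WM=9
i=7 t=7 v=1: DROP (t<9-0); WM=9
i=8 t=11 v=8: → [9,14); WM=11
i=9 t=12 v=2: → [9,15); WM=12
i=10 t=16 v=3: → [16,19); WM=16
i=11 t=17 v=3: → [16,20); WM=17
i=12 t=17 v=2: → [16,20); WM=17
i=13 t=17 v=4: → [16,20); WM=17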